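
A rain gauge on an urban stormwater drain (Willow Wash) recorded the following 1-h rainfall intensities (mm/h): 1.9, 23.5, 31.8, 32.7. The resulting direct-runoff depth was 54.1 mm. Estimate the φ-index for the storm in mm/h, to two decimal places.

Only the 3 blocks with intensity above φ contribute runoff: 23.5, 31.8, 32.7 mm/h.
Σ(I−φ)·Δt = d  ⇒  (23.5+31.8+32.7 − 3φ)·1 = 54.1
φ = (88.00 − 54.1/1) / 3 = 11.30 mm/h.

φ ≈ 11.30 mm/h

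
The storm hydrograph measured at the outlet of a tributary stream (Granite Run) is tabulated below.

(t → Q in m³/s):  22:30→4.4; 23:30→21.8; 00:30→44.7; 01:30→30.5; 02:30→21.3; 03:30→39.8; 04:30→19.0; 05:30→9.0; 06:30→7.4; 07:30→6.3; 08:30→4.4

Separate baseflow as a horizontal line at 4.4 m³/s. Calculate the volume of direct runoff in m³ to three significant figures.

V ≈ 5.77 × 10^5 m³

Direct-runoff ordinates (Q − Q_b): 0.0, 17.4, 40.3, 26.1, 16.9, 35.4, 14.6, 4.6, 3.0, 1.9, 0.0 m³/s.
ΣQ_DR = 160.2 m³/s.
With Δt = 1 h = 3600 s, V = ΣQ_DR · Δt = 160.2 × 3600 = 5.77 × 10^5 m³.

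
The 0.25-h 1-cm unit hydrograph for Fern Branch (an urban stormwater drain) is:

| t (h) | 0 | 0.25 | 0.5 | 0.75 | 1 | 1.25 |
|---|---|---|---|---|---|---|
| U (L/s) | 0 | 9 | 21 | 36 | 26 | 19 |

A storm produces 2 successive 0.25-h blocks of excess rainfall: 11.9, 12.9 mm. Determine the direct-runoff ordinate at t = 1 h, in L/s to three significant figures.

By discrete convolution, Q_j = Σ (P_i / 10 mm) · U_{j−i}.
At t = 1 h (j=4): Q = (11.9/10)·26 + (12.9/10)·36 = 77.4 L/s.

Q ≈ 77.4 L/s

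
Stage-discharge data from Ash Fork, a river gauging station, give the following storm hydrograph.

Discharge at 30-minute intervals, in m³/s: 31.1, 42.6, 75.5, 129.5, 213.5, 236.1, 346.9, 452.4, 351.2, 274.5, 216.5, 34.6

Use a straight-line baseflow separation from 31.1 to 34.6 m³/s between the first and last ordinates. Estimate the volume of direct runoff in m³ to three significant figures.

V ≈ 3.62 × 10^6 m³

Direct-runoff ordinates (Q − Q_b): 0.00, 11.18, 43.76, 97.45, 181.13, 203.41, 313.89, 419.07, 317.55, 240.54, 182.22, 0.00 m³/s.
ΣQ_DR = 2010 m³/s.
With Δt = 0.5 h = 1800 s, V = ΣQ_DR · Δt = 2010 × 1800 = 3.62 × 10^6 m³.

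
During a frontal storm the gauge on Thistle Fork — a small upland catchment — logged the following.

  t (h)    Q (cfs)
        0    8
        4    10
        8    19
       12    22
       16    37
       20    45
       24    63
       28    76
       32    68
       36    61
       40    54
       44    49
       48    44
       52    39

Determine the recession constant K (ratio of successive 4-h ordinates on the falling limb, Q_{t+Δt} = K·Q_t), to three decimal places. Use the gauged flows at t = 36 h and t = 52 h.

Using the recession-limb readings at t = 36 h and t = 52 h: Q falls from 61 to 39 cfs over 4 intervals.
K = (Q₂/Q₁)^(1/4) = (39/61)^(1/4) = 0.894.

K ≈ 0.894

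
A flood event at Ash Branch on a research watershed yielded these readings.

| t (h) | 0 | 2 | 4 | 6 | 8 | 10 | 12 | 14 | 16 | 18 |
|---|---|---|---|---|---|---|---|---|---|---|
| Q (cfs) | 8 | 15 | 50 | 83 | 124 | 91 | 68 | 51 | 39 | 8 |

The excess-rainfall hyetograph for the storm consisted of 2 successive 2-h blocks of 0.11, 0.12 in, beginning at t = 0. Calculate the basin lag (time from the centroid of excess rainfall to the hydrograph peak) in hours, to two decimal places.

Centroid of excess rainfall: t_c = Σ P_i·t̄_i / ΣP_i = 2.0435 h (block centres at 1, 3 h).
Hydrograph peak occurs at t = 8 h, so basin lag t_L = 8 − 2.0435 = 5.96 h.

t_L ≈ 5.96 h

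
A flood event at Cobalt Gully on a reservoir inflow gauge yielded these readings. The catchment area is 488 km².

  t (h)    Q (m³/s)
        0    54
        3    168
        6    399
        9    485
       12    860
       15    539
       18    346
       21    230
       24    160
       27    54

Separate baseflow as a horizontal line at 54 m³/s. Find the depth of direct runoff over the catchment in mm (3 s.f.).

d ≈ 61.0 mm

Direct runoff: 0.0, 114.0, 345.0, 431.0, 806.0, 485.0, 292.0, 176.0, 106.0, 0.0 m³/s; ΣQ_DR = 2755 m³/s.
V = ΣQ_DR · Δt = 2755 × 10800 s = 2.975 × 10^7 m³.
Over A = 488 km², depth = V / A = 61.0 mm.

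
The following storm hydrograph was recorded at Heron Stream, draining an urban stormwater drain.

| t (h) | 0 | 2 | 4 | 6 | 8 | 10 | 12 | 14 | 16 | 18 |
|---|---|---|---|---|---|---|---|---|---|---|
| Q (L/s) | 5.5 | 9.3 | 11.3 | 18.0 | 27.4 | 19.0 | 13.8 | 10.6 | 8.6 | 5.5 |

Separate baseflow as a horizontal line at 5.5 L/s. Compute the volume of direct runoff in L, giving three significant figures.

V ≈ 5.33 × 10^5 L

Direct-runoff ordinates (Q − Q_b): 0.0, 3.8, 5.8, 12.5, 21.9, 13.5, 8.3, 5.1, 3.1, 0.0 L/s.
ΣQ_DR = 74.00 L/s.
With Δt = 2 h = 7200 s, V = ΣQ_DR · Δt = 74.00 × 7200 = 5.33 × 10^5 L.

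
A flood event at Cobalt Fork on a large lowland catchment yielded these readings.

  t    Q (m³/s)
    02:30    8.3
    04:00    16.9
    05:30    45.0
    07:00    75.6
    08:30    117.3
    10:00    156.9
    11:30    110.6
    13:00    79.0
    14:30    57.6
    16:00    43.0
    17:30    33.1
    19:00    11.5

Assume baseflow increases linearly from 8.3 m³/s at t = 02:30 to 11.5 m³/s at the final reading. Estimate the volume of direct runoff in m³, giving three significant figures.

V ≈ 3.43 × 10^6 m³

Direct-runoff ordinates (Q − Q_b): 0.00, 8.31, 36.12, 66.43, 107.84, 147.15, 100.55, 68.66, 46.97, 32.08, 21.89, 0.00 m³/s.
ΣQ_DR = 636.0 m³/s.
With Δt = 1.5 h = 5400 s, V = ΣQ_DR · Δt = 636.0 × 5400 = 3.43 × 10^6 m³.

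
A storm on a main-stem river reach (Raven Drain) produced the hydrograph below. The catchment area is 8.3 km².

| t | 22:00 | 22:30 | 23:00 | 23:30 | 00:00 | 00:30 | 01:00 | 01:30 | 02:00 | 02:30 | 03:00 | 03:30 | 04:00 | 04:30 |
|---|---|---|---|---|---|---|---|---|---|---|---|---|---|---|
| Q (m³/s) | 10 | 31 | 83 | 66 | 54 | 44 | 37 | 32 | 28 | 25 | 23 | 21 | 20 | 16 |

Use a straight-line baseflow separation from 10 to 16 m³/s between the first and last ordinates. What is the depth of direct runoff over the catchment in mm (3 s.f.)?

Direct runoff: 0.00, 20.54, 72.08, 54.62, 42.15, 31.69, 24.23, 18.77, 14.31, 10.85, 8.38, 5.92, 4.46, 0.00 m³/s; ΣQ_DR = 308.0 m³/s.
V = ΣQ_DR · Δt = 308.0 × 1800 s = 5.544 × 10^5 m³.
Over A = 8.3 km², depth = V / A = 66.8 mm.

d ≈ 66.8 mm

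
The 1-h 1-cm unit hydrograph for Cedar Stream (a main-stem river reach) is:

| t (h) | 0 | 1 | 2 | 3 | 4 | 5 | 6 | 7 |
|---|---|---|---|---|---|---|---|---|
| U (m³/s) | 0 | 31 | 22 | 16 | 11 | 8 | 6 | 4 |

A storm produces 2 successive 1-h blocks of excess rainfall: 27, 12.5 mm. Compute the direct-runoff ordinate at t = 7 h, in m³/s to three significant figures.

Q ≈ 18.3 m³/s

By discrete convolution, Q_j = Σ (P_i / 10 mm) · U_{j−i}.
At t = 7 h (j=7): Q = (27/10)·4 + (12.5/10)·6 = 18.3 m³/s.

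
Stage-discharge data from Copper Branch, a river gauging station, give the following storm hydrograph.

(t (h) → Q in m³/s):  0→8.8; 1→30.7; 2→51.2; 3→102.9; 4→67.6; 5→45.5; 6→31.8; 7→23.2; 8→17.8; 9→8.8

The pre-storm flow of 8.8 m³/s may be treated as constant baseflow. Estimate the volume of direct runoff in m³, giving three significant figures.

V ≈ 1.08 × 10^6 m³

Direct-runoff ordinates (Q − Q_b): 0.0, 21.9, 42.4, 94.1, 58.8, 36.7, 23.0, 14.4, 9.0, 0.0 m³/s.
ΣQ_DR = 300.3 m³/s.
With Δt = 1 h = 3600 s, V = ΣQ_DR · Δt = 300.3 × 3600 = 1.08 × 10^6 m³.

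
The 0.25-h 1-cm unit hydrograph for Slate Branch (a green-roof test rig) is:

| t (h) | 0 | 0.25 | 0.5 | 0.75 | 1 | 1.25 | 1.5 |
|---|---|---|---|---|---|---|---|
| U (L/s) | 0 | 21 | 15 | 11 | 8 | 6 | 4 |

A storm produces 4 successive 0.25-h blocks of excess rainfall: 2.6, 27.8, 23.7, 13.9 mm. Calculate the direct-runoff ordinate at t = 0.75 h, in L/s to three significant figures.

By discrete convolution, Q_j = Σ (P_i / 10 mm) · U_{j−i}.
At t = 0.75 h (j=3): Q = (2.6/10)·11 + (27.8/10)·15 + (23.7/10)·21 + (13.9/10)·0 = 94.3 L/s.

Q ≈ 94.3 L/s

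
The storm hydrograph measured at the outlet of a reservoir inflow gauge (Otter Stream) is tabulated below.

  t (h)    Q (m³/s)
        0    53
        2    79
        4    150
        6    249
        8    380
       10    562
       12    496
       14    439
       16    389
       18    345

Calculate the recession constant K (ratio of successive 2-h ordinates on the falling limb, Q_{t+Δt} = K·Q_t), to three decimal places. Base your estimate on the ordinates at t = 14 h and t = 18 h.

K ≈ 0.886

Using the recession-limb readings at t = 14 h and t = 18 h: Q falls from 439 to 345 m³/s over 2 intervals.
K = (Q₂/Q₁)^(1/2) = (345/439)^(1/2) = 0.886.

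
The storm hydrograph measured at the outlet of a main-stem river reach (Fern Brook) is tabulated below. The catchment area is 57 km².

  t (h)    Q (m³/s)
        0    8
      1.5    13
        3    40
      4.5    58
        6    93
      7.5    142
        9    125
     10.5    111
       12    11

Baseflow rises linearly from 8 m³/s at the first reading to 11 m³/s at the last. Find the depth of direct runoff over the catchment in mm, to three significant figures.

Direct runoff: 0.00, 4.62, 31.25, 48.88, 83.50, 132.12, 114.75, 100.38, 0.00 m³/s; ΣQ_DR = 515.5 m³/s.
V = ΣQ_DR · Δt = 515.5 × 5400 s = 2.784 × 10^6 m³.
Over A = 57 km², depth = V / A = 48.8 mm.

d ≈ 48.8 mm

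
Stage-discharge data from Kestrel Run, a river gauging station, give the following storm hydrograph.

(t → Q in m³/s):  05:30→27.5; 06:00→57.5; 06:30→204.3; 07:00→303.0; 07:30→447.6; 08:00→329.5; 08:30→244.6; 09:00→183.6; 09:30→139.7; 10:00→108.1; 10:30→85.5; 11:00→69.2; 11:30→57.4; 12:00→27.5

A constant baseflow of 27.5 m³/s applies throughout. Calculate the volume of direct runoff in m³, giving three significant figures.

V ≈ 3.42 × 10^6 m³

Direct-runoff ordinates (Q − Q_b): 0.0, 30.0, 176.8, 275.5, 420.1, 302.0, 217.1, 156.1, 112.2, 80.6, 58.0, 41.7, 29.9, 0.0 m³/s.
ΣQ_DR = 1900 m³/s.
With Δt = 0.5 h = 1800 s, V = ΣQ_DR · Δt = 1900 × 1800 = 3.42 × 10^6 m³.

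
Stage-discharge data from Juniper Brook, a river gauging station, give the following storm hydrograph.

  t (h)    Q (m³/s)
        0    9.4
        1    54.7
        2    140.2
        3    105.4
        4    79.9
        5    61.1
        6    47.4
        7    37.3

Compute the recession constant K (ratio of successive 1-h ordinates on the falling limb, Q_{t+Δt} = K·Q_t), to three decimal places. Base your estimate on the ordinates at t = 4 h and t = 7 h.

K ≈ 0.776

Using the recession-limb readings at t = 4 h and t = 7 h: Q falls from 79.9 to 37.3 m³/s over 3 intervals.
K = (Q₂/Q₁)^(1/3) = (37.3/79.9)^(1/3) = 0.776.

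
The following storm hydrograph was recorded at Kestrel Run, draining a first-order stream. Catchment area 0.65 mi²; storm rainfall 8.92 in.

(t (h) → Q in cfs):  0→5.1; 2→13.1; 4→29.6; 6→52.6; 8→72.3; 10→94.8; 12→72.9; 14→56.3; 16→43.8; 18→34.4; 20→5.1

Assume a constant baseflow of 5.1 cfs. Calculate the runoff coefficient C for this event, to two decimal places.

ΣQ_DR = 423.9 cfs; V = ΣQ_DR·Δt = 3.052 × 10^6 ft³.
Runoff depth d = V / A = 2.021 in.
C = d / P = 2.021 / 8.92 = 0.23.

C ≈ 0.23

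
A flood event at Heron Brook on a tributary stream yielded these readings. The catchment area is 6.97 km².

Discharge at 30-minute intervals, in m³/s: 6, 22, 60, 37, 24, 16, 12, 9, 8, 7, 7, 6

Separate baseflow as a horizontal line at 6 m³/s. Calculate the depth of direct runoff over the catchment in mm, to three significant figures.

d ≈ 36.7 mm

Direct runoff: 0.0, 16.0, 54.0, 31.0, 18.0, 10.0, 6.0, 3.0, 2.0, 1.0, 1.0, 0.0 m³/s; ΣQ_DR = 142.0 m³/s.
V = ΣQ_DR · Δt = 142.0 × 1800 s = 2.556 × 10^5 m³.
Over A = 6.97 km², depth = V / A = 36.7 mm.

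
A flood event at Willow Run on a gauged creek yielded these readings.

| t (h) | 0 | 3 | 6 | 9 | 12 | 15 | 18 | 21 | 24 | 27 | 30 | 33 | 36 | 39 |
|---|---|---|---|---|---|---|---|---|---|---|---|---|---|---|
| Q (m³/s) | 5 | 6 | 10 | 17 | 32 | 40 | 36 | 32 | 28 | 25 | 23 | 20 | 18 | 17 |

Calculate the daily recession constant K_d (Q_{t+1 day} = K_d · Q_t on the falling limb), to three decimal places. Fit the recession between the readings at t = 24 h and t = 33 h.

K_d ≈ 0.408

Between t = 24 h and t = 33 h the flow falls from 28 to 20 m³/s over 3×3 h = 9 h.
Per-interval ratio K = (20/28)^(1/3) = 0.8939; K_d = K^(24/3) = 0.408.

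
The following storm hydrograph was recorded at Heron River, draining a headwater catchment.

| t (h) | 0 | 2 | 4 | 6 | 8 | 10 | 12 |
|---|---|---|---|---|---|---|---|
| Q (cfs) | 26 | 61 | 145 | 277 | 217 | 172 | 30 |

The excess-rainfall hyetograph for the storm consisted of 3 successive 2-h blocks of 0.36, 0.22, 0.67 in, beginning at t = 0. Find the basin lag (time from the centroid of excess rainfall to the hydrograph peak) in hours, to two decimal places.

Centroid of excess rainfall: t_c = Σ P_i·t̄_i / ΣP_i = 3.4960 h (block centres at 1, 3, 5 h).
Hydrograph peak occurs at t = 6 h, so basin lag t_L = 6 − 3.4960 = 2.50 h.

t_L ≈ 2.50 h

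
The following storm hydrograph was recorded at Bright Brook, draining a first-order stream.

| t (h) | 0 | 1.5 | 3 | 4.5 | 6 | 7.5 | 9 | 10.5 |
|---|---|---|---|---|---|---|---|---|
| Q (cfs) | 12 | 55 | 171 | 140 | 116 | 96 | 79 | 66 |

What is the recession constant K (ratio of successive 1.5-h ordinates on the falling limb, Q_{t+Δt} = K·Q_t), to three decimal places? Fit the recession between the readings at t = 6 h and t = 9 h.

K ≈ 0.825

Using the recession-limb readings at t = 6 h and t = 9 h: Q falls from 116 to 79 cfs over 2 intervals.
K = (Q₂/Q₁)^(1/2) = (79/116)^(1/2) = 0.825.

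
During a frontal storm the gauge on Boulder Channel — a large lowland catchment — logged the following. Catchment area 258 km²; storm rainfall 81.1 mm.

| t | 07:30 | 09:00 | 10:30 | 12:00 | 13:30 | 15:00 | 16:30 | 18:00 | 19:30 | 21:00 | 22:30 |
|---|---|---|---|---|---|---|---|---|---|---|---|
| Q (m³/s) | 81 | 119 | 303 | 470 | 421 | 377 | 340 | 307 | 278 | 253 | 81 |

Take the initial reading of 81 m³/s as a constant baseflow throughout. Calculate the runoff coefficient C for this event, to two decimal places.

C ≈ 0.55

ΣQ_DR = 2139 m³/s; V = ΣQ_DR·Δt = 1.155 × 10^7 m³.
Runoff depth d = V / A = 44.77 mm.
C = d / P = 44.77 / 81.1 = 0.55.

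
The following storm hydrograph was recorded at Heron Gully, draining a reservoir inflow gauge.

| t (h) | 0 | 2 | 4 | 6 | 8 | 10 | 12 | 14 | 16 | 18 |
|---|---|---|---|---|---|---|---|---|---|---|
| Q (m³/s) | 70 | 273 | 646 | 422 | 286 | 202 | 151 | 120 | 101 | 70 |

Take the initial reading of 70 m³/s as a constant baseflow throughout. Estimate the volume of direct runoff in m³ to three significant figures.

V ≈ 1.18 × 10^7 m³

Direct-runoff ordinates (Q − Q_b): 0.0, 203.0, 576.0, 352.0, 216.0, 132.0, 81.0, 50.0, 31.0, 0.0 m³/s.
ΣQ_DR = 1641 m³/s.
With Δt = 2 h = 7200 s, V = ΣQ_DR · Δt = 1641 × 7200 = 1.18 × 10^7 m³.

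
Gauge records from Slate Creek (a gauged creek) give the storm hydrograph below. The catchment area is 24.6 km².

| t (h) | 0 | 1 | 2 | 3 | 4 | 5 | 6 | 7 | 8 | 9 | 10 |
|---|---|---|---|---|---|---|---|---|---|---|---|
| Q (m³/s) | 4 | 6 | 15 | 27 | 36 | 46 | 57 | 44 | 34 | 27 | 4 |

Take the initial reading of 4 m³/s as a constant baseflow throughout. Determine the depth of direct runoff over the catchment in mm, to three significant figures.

d ≈ 37.5 mm

Direct runoff: 0.0, 2.0, 11.0, 23.0, 32.0, 42.0, 53.0, 40.0, 30.0, 23.0, 0.0 m³/s; ΣQ_DR = 256.0 m³/s.
V = ΣQ_DR · Δt = 256.0 × 3600 s = 9.216 × 10^5 m³.
Over A = 24.6 km², depth = V / A = 37.5 mm.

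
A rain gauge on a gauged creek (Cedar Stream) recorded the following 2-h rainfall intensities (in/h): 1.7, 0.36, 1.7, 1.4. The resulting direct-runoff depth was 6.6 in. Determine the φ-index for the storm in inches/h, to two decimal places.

Only the 3 blocks with intensity above φ contribute runoff: 1.7, 1.7, 1.4 in/h.
Σ(I−φ)·Δt = d  ⇒  (1.7+1.7+1.4 − 3φ)·2 = 6.6
φ = (4.800 − 6.6/2) / 3 = 0.50 in/h.

φ ≈ 0.50 in/h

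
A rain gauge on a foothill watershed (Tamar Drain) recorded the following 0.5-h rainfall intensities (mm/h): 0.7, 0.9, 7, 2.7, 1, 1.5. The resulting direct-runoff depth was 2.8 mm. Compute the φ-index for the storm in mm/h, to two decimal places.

Only the 2 blocks with intensity above φ contribute runoff: 7, 2.7 mm/h.
Σ(I−φ)·Δt = d  ⇒  (7+2.7 − 2φ)·0.5 = 2.8
φ = (9.700 − 2.8/0.5) / 2 = 2.05 mm/h.

φ ≈ 2.05 mm/h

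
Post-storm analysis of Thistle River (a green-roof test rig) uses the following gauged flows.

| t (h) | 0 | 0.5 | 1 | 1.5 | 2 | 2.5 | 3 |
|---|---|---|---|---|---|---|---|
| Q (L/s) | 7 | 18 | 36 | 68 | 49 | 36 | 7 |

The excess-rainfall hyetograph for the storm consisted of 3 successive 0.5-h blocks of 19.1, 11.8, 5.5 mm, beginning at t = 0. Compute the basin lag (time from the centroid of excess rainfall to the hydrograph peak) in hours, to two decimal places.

t_L ≈ 0.94 h

Centroid of excess rainfall: t_c = Σ P_i·t̄_i / ΣP_i = 0.5632 h (block centres at 0.25, 0.75, 1.25 h).
Hydrograph peak occurs at t = 1.5 h, so basin lag t_L = 1.5 − 0.5632 = 0.94 h.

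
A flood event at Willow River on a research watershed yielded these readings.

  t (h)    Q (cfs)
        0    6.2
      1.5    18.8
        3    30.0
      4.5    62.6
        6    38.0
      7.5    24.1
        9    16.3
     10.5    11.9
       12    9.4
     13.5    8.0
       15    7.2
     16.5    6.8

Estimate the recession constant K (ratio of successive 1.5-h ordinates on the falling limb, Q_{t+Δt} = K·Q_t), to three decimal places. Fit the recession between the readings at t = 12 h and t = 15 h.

K ≈ 0.875

Using the recession-limb readings at t = 12 h and t = 15 h: Q falls from 9.4 to 7.2 cfs over 2 intervals.
K = (Q₂/Q₁)^(1/2) = (7.2/9.4)^(1/2) = 0.875.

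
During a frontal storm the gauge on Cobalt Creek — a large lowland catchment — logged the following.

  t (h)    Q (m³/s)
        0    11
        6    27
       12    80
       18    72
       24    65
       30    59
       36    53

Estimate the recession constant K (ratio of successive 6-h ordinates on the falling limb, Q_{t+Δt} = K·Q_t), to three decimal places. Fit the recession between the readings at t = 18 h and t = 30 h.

Using the recession-limb readings at t = 18 h and t = 30 h: Q falls from 72 to 59 m³/s over 2 intervals.
K = (Q₂/Q₁)^(1/2) = (59/72)^(1/2) = 0.905.

K ≈ 0.905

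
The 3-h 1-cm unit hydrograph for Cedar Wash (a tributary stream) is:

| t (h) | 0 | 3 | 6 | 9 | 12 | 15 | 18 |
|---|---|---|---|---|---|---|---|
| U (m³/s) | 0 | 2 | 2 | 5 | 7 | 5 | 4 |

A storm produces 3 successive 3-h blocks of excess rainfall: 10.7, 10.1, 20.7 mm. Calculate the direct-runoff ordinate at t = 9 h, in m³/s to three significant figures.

By discrete convolution, Q_j = Σ (P_i / 10 mm) · U_{j−i}.
At t = 9 h (j=3): Q = (10.7/10)·5 + (10.1/10)·2 + (20.7/10)·2 = 11.5 m³/s.

Q ≈ 11.5 m³/s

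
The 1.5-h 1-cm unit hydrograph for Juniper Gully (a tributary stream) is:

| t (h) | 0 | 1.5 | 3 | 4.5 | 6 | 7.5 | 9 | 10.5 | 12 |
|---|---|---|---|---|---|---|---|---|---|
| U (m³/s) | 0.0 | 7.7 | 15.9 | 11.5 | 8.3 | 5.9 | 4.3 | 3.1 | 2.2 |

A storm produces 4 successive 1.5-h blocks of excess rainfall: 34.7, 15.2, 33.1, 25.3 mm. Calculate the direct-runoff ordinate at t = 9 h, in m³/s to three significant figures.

Q ≈ 80.5 m³/s

By discrete convolution, Q_j = Σ (P_i / 10 mm) · U_{j−i}.
At t = 9 h (j=6): Q = (34.7/10)·4.3 + (15.2/10)·5.9 + (33.1/10)·8.3 + (25.3/10)·11.5 = 80.5 m³/s.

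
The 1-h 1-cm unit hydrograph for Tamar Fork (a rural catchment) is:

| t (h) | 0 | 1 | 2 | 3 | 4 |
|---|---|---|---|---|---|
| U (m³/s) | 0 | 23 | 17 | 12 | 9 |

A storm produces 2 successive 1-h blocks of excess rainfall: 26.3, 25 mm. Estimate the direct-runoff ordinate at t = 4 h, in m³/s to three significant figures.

Q ≈ 53.7 m³/s

By discrete convolution, Q_j = Σ (P_i / 10 mm) · U_{j−i}.
At t = 4 h (j=4): Q = (26.3/10)·9 + (25/10)·12 = 53.7 m³/s.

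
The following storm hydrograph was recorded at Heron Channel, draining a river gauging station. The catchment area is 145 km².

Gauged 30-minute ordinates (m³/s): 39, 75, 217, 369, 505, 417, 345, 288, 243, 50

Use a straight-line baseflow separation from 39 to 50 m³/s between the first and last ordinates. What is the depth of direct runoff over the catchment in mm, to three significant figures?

Direct runoff: 0.00, 34.78, 175.56, 326.33, 461.11, 371.89, 298.67, 240.44, 194.22, 0.00 m³/s; ΣQ_DR = 2103 m³/s.
V = ΣQ_DR · Δt = 2103 × 1800 s = 3.785 × 10^6 m³.
Over A = 145 km², depth = V / A = 26.1 mm.

d ≈ 26.1 mm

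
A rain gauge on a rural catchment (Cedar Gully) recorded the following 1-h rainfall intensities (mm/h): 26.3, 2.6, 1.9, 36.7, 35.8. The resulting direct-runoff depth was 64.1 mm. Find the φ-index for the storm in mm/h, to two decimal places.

φ ≈ 11.57 mm/h

Only the 3 blocks with intensity above φ contribute runoff: 26.3, 36.7, 35.8 mm/h.
Σ(I−φ)·Δt = d  ⇒  (26.3+36.7+35.8 − 3φ)·1 = 64.1
φ = (98.80 − 64.1/1) / 3 = 11.57 mm/h.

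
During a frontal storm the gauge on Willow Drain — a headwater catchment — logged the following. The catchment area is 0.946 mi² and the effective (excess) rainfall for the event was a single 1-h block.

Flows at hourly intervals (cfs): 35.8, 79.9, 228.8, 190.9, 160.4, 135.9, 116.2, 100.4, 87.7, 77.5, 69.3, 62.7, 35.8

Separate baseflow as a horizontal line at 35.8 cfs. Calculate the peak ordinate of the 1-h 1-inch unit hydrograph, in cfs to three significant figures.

Direct runoff: 0.0, 44.1, 193.0, 155.1, 124.6, 100.1, 80.4, 64.6, 51.9, 41.7, 33.5, 26.9, 0.0 cfs; ΣQ_DR = 915.9 cfs, peak = 193.0 cfs.
Runoff depth d = ΣQ_DR·Δt / A = 915.9 × 3600 / (0.946 mi²) = 1.500 in.
The 1-inch UH is the DRH scaled by (1 in)/d, so U_p = 193.0 × 1/1.500 = 129 cfs.

U_p ≈ 129 cfs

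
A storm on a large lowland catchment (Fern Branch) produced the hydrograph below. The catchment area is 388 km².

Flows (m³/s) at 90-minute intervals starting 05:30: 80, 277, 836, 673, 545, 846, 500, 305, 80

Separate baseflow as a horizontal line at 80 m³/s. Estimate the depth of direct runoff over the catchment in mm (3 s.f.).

Direct runoff: 0.0, 197.0, 756.0, 593.0, 465.0, 766.0, 420.0, 225.0, 0.0 m³/s; ΣQ_DR = 3422 m³/s.
V = ΣQ_DR · Δt = 3422 × 5400 s = 1.848 × 10^7 m³.
Over A = 388 km², depth = V / A = 47.6 mm.

d ≈ 47.6 mm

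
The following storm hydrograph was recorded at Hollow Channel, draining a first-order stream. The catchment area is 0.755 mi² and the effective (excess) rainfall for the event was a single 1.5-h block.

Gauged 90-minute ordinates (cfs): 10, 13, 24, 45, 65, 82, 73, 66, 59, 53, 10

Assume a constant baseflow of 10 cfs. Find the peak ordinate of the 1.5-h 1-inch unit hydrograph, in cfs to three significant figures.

Direct runoff: 0.0, 3.0, 14.0, 35.0, 55.0, 72.0, 63.0, 56.0, 49.0, 43.0, 0.0 cfs; ΣQ_DR = 390.0 cfs, peak = 72.0 cfs.
Runoff depth d = ΣQ_DR·Δt / A = 390.0 × 5400 / (0.755 mi²) = 1.201 in.
The 1-inch UH is the DRH scaled by (1 in)/d, so U_p = 72.0 × 1/1.201 = 60.0 cfs.

U_p ≈ 60.0 cfs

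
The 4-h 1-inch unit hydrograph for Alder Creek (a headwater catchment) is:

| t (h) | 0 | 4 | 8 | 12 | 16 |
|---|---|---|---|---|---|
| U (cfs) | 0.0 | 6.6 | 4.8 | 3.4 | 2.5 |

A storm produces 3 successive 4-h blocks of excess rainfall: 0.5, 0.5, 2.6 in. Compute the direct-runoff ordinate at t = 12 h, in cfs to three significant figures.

Q ≈ 21.3 cfs

By discrete convolution, Q_j = Σ (P_i / 1 in) · U_{j−i}.
At t = 12 h (j=3): Q = (0.5/1)·3.4 + (0.5/1)·4.8 + (2.6/1)·6.6 = 21.3 cfs.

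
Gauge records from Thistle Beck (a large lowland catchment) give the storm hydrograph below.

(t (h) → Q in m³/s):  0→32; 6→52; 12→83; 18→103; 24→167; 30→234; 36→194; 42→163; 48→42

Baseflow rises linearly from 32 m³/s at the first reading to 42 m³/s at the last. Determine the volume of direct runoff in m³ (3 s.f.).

V ≈ 1.59 × 10^7 m³

Direct-runoff ordinates (Q − Q_b): 0.00, 18.75, 48.50, 67.25, 130.00, 195.75, 154.50, 122.25, 0.00 m³/s.
ΣQ_DR = 737.0 m³/s.
With Δt = 6 h = 21600 s, V = ΣQ_DR · Δt = 737.0 × 21600 = 1.59 × 10^7 m³.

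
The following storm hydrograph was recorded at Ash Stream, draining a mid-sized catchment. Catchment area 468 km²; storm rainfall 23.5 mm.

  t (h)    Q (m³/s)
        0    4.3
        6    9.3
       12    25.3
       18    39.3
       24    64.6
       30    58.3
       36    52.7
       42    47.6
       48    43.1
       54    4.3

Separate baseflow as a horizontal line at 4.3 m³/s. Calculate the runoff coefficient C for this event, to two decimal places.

ΣQ_DR = 305.8 m³/s; V = ΣQ_DR·Δt = 6.605 × 10^6 m³.
Runoff depth d = V / A = 14.11 mm.
C = d / P = 14.11 / 23.5 = 0.60.

C ≈ 0.60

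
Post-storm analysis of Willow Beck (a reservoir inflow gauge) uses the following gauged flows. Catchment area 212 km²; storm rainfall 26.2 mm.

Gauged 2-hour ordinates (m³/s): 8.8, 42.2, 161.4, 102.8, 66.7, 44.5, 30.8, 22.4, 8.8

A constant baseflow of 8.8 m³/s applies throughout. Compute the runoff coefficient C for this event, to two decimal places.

C ≈ 0.53

ΣQ_DR = 409.2 m³/s; V = ΣQ_DR·Δt = 2.946 × 10^6 m³.
Runoff depth d = V / A = 13.90 mm.
C = d / P = 13.90 / 26.2 = 0.53.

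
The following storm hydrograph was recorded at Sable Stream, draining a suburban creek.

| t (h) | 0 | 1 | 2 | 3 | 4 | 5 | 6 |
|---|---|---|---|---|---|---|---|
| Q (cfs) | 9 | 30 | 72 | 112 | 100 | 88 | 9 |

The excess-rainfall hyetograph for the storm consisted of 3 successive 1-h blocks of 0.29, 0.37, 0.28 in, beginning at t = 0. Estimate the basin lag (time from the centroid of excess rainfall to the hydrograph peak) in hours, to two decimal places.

Centroid of excess rainfall: t_c = Σ P_i·t̄_i / ΣP_i = 1.4894 h (block centres at 0.5, 1.5, 2.5 h).
Hydrograph peak occurs at t = 3 h, so basin lag t_L = 3 − 1.4894 = 1.51 h.

t_L ≈ 1.51 h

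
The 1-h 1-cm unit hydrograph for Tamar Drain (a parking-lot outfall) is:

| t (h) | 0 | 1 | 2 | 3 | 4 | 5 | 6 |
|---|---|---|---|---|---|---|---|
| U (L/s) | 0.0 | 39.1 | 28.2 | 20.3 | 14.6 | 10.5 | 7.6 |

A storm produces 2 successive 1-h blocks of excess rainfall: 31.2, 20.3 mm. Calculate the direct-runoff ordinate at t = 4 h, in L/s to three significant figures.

Q ≈ 86.8 L/s

By discrete convolution, Q_j = Σ (P_i / 10 mm) · U_{j−i}.
At t = 4 h (j=4): Q = (31.2/10)·14.6 + (20.3/10)·20.3 = 86.8 L/s.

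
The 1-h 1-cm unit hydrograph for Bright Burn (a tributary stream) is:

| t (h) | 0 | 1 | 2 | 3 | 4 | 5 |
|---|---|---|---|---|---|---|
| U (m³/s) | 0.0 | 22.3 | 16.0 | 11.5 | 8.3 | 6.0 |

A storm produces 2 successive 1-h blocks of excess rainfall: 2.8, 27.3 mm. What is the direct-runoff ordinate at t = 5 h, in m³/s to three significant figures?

Q ≈ 24.3 m³/s

By discrete convolution, Q_j = Σ (P_i / 10 mm) · U_{j−i}.
At t = 5 h (j=5): Q = (2.8/10)·6.0 + (27.3/10)·8.3 = 24.3 m³/s.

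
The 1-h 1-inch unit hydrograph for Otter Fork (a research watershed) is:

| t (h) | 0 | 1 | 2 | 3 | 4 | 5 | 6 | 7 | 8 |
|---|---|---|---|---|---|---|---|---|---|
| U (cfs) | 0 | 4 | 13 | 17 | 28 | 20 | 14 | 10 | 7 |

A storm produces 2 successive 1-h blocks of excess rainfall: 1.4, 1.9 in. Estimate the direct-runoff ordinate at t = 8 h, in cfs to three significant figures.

Q ≈ 28.8 cfs

By discrete convolution, Q_j = Σ (P_i / 1 in) · U_{j−i}.
At t = 8 h (j=8): Q = (1.4/1)·7 + (1.9/1)·10 = 28.8 cfs.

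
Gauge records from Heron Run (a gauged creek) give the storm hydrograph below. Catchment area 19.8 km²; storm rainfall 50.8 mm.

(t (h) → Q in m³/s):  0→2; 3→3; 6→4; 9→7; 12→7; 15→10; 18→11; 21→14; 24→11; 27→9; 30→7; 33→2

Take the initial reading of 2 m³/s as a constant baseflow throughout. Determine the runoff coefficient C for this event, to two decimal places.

ΣQ_DR = 63.00 m³/s; V = ΣQ_DR·Δt = 6.804 × 10^5 m³.
Runoff depth d = V / A = 34.36 mm.
C = d / P = 34.36 / 50.8 = 0.68.

C ≈ 0.68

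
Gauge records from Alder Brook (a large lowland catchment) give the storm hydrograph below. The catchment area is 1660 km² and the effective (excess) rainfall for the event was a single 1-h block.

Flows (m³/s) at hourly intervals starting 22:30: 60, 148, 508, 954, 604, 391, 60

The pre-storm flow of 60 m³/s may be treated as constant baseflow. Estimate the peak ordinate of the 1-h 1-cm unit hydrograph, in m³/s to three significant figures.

Direct runoff: 0.0, 88.0, 448.0, 894.0, 544.0, 331.0, 0.0 m³/s; ΣQ_DR = 2305 m³/s, peak = 894.0 m³/s.
Runoff depth d = ΣQ_DR·Δt / A = 2305 × 3600 / (1660 km²) = 4.999 mm.
The 1-cm UH is the DRH scaled by (10 mm)/d, so U_p = 894.0 × 10/4.999 = 1790 m³/s.

U_p ≈ 1790 m³/s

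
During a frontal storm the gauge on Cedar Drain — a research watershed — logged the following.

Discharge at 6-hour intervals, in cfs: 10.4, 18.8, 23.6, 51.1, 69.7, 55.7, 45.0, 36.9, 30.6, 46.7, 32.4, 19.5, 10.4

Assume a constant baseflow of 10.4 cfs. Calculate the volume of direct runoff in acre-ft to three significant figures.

V ≈ 156 acre-ft

Direct-runoff ordinates (Q − Q_b): 0.0, 8.4, 13.2, 40.7, 59.3, 45.3, 34.6, 26.5, 20.2, 36.3, 22.0, 9.1, 0.0 cfs.
ΣQ_DR = 315.6 cfs.
With Δt = 6 h = 21600 s, V = ΣQ_DR · Δt = 315.6 × 21600 = 6.82 × 10^6 ft³ = 156 acre-ft.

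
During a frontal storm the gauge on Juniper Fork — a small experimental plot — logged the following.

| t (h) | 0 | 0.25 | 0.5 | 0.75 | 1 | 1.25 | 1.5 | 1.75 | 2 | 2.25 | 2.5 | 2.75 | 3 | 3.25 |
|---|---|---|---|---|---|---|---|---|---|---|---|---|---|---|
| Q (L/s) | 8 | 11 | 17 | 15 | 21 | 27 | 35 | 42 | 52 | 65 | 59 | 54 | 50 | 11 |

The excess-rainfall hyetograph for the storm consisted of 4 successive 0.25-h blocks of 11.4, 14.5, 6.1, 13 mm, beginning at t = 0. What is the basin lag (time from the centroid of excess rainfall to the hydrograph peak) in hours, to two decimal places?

Centroid of excess rainfall: t_c = Σ P_i·t̄_i / ΣP_i = 0.4900 h (block centres at 0.125, 0.375, 0.625, 0.875 h).
Hydrograph peak occurs at t = 2.25 h, so basin lag t_L = 2.25 − 0.4900 = 1.76 h.

t_L ≈ 1.76 h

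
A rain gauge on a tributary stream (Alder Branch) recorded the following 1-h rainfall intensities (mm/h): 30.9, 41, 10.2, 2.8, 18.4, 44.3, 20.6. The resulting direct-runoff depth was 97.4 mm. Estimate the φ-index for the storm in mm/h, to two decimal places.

φ ≈ 11.56 mm/h

Only the 5 blocks with intensity above φ contribute runoff: 30.9, 41, 18.4, 44.3, 20.6 mm/h.
Σ(I−φ)·Δt = d  ⇒  (30.9+41+18.4+44.3+20.6 − 5φ)·1 = 97.4
φ = (155.2 − 97.4/1) / 5 = 11.56 mm/h.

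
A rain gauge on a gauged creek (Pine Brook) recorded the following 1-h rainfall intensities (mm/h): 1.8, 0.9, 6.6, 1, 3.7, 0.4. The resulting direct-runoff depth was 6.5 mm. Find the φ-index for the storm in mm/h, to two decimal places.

Only the 2 blocks with intensity above φ contribute runoff: 6.6, 3.7 mm/h.
Σ(I−φ)·Δt = d  ⇒  (6.6+3.7 − 2φ)·1 = 6.5
φ = (10.30 − 6.5/1) / 2 = 1.90 mm/h.

φ ≈ 1.90 mm/h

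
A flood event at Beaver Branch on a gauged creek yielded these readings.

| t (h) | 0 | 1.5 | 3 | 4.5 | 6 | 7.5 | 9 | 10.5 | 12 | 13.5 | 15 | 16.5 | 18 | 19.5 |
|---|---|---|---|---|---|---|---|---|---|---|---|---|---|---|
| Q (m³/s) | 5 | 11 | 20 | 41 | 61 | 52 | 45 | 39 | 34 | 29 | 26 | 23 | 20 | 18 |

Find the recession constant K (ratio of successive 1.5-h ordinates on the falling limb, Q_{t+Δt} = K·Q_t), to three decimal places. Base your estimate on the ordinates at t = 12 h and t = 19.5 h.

K ≈ 0.881

Using the recession-limb readings at t = 12 h and t = 19.5 h: Q falls from 34 to 18 m³/s over 5 intervals.
K = (Q₂/Q₁)^(1/5) = (18/34)^(1/5) = 0.881.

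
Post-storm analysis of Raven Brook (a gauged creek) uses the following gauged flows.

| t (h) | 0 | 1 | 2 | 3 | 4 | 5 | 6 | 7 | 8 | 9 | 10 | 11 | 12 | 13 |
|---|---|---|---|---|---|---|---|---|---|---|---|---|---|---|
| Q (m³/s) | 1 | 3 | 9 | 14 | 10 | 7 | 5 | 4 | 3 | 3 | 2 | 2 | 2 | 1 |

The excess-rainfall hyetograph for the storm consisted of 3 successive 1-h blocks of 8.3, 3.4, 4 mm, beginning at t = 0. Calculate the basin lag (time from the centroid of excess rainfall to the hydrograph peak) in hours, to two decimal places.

Centroid of excess rainfall: t_c = Σ P_i·t̄_i / ΣP_i = 1.2261 h (block centres at 0.5, 1.5, 2.5 h).
Hydrograph peak occurs at t = 3 h, so basin lag t_L = 3 − 1.2261 = 1.77 h.

t_L ≈ 1.77 h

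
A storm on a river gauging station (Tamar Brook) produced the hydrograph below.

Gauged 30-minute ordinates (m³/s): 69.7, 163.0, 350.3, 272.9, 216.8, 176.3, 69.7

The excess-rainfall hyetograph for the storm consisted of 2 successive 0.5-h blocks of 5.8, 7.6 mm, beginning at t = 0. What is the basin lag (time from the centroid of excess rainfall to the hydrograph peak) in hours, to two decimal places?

Centroid of excess rainfall: t_c = Σ P_i·t̄_i / ΣP_i = 0.5336 h (block centres at 0.25, 0.75 h).
Hydrograph peak occurs at t = 1 h, so basin lag t_L = 1 − 0.5336 = 0.47 h.

t_L ≈ 0.47 h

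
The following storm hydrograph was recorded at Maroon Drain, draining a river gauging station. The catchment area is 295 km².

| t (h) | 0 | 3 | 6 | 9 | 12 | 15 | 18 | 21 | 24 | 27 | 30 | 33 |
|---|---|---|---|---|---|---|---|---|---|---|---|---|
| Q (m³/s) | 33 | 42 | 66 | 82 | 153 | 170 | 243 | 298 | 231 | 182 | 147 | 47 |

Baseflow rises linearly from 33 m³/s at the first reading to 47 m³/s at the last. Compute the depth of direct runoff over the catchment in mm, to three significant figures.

Direct runoff: 0.00, 7.73, 30.45, 45.18, 114.91, 130.64, 202.36, 256.09, 187.82, 137.55, 101.27, 0.00 m³/s; ΣQ_DR = 1214 m³/s.
V = ΣQ_DR · Δt = 1214 × 10800 s = 1.311 × 10^7 m³.
Over A = 295 km², depth = V / A = 44.4 mm.

d ≈ 44.4 mm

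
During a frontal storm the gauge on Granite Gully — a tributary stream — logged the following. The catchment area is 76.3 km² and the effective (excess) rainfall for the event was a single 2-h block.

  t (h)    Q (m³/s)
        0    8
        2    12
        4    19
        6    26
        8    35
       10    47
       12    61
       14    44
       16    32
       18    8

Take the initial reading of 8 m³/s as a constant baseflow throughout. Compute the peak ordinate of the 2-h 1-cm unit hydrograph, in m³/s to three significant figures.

U_p ≈ 26.5 m³/s

Direct runoff: 0.0, 4.0, 11.0, 18.0, 27.0, 39.0, 53.0, 36.0, 24.0, 0.0 m³/s; ΣQ_DR = 212.0 m³/s, peak = 53.0 m³/s.
Runoff depth d = ΣQ_DR·Δt / A = 212.0 × 7200 / (76.3 km²) = 20.01 mm.
The 1-cm UH is the DRH scaled by (10 mm)/d, so U_p = 53.0 × 10/20.01 = 26.5 m³/s.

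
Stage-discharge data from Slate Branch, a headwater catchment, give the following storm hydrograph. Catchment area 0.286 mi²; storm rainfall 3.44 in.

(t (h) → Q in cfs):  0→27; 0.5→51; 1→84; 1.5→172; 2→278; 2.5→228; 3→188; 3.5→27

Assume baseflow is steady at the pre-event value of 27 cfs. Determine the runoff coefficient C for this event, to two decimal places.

ΣQ_DR = 839.0 cfs; V = ΣQ_DR·Δt = 1.510 × 10^6 ft³.
Runoff depth d = V / A = 2.273 in.
C = d / P = 2.273 / 3.44 = 0.66.

C ≈ 0.66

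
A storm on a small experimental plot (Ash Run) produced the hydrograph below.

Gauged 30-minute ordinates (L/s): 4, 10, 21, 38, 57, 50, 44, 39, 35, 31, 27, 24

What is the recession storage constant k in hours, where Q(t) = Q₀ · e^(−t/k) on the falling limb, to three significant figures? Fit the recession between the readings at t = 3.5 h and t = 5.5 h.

k ≈ 4.12 h

On the falling limb, Q drops from 39 to 24 L/s between t = 3.5 h and t = 5.5 h (Δt = 2 h).
k = −Δt / ln(Q₂/Q₁) = −2 / ln(24/39) = 4.12 h.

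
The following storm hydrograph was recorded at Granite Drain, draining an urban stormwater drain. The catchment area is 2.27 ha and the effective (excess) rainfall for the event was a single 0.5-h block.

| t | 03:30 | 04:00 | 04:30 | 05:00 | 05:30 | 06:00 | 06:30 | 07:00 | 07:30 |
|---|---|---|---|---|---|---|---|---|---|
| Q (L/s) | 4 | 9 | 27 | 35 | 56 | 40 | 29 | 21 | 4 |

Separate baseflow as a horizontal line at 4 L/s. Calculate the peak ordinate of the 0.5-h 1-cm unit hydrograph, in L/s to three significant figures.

Direct runoff: 0.0, 5.0, 23.0, 31.0, 52.0, 36.0, 25.0, 17.0, 0.0 L/s; ΣQ_DR = 189.0 L/s, peak = 52.0 L/s.
Runoff depth d = ΣQ_DR·Δt / A = 189.0 × 1800 / (2.27 ha) = 14.99 mm.
The 1-cm UH is the DRH scaled by (10 mm)/d, so U_p = 52.0 × 10/14.99 = 34.7 L/s.

U_p ≈ 34.7 L/s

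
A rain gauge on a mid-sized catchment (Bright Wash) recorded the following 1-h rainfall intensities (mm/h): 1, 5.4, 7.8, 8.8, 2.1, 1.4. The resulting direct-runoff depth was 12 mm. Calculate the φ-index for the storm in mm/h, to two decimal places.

Only the 3 blocks with intensity above φ contribute runoff: 5.4, 7.8, 8.8 mm/h.
Σ(I−φ)·Δt = d  ⇒  (5.4+7.8+8.8 − 3φ)·1 = 12
φ = (22.00 − 12/1) / 3 = 3.33 mm/h.

φ ≈ 3.33 mm/h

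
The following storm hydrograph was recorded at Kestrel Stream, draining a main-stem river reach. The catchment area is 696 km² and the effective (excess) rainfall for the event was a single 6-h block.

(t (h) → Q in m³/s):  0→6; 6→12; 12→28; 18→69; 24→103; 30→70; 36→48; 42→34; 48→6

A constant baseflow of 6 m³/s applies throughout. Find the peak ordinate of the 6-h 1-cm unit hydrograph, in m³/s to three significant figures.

Direct runoff: 0.0, 6.0, 22.0, 63.0, 97.0, 64.0, 42.0, 28.0, 0.0 m³/s; ΣQ_DR = 322.0 m³/s, peak = 97.0 m³/s.
Runoff depth d = ΣQ_DR·Δt / A = 322.0 × 21600 / (696 km²) = 9.993 mm.
The 1-cm UH is the DRH scaled by (10 mm)/d, so U_p = 97.0 × 10/9.993 = 97.1 m³/s.

U_p ≈ 97.1 m³/s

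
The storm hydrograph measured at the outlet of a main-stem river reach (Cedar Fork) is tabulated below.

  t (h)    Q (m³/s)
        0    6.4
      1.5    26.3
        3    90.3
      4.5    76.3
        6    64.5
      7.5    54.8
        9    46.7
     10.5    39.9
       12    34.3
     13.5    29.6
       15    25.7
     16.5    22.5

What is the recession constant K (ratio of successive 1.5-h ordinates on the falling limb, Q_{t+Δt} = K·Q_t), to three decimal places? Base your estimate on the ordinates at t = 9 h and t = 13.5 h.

Using the recession-limb readings at t = 9 h and t = 13.5 h: Q falls from 46.7 to 29.6 m³/s over 3 intervals.
K = (Q₂/Q₁)^(1/3) = (29.6/46.7)^(1/3) = 0.859.

K ≈ 0.859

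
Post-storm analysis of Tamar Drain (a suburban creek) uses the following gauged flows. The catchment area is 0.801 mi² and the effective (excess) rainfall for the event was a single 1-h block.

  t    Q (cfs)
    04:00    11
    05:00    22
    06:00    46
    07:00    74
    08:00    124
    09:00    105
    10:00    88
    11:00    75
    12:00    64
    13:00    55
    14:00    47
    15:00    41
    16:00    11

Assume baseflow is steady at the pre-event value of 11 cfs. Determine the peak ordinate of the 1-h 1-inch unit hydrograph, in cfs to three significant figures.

U_p ≈ 94.2 cfs

Direct runoff: 0.0, 11.0, 35.0, 63.0, 113.0, 94.0, 77.0, 64.0, 53.0, 44.0, 36.0, 30.0, 0.0 cfs; ΣQ_DR = 620.0 cfs, peak = 113.0 cfs.
Runoff depth d = ΣQ_DR·Δt / A = 620.0 × 3600 / (0.801 mi²) = 1.199 in.
The 1-inch UH is the DRH scaled by (1 in)/d, so U_p = 113.0 × 1/1.199 = 94.2 cfs.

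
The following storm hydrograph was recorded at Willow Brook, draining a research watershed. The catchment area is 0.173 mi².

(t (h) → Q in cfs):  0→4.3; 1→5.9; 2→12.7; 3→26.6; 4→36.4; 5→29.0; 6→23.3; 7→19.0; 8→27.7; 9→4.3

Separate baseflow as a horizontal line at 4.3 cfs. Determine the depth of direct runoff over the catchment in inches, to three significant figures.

d ≈ 1.31 in

Direct runoff: 0.0, 1.6, 8.4, 22.3, 32.1, 24.7, 19.0, 14.7, 23.4, 0.0 cfs; ΣQ_DR = 146.2 cfs.
V = ΣQ_DR · Δt = 146.2 × 3600 s = 5.263 × 10^5 ft³.
Over A = 0.173 mi², depth = V / A = 1.31 in.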